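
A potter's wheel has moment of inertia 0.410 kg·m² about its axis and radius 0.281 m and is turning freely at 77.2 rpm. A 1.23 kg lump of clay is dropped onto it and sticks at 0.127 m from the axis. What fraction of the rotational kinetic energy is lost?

The added mass arrives with no angular momentum about the axis, and any external torque about the axis is negligible, so the system's angular momentum is conserved.
Added inertia Σmr² = (1.23)(0.127)² = 0.01984 kg·m²; I_f = 0.4100 + 0.01984 = 0.4298 kg·m².
ω_f = I_p ω_i / I_f = (0.4100)(77.2) / 0.4298 = 73.64 rpm.
KE_i = ½(0.4100)(8.084 rad/s)² = 13.40 J; KE_f = ½(0.4298)(7.711)² = 12.78 J.
Fraction lost = 0.04615.

fraction ≈ 0.0462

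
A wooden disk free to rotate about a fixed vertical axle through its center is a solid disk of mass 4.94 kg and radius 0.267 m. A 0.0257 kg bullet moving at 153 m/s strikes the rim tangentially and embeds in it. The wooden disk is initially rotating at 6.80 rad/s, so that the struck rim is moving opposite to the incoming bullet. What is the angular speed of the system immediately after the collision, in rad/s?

About the axle the impulsive forces during the collision are internal, so angular momentum about that axis is conserved.
I_p = ½(4.94)(0.267)² = 0.1761 kg·m². Taking the sense of the bullet's angular momentum as positive, L_{bullet} = m v R = (0.0257)(153)(0.267) = 1.050 kg·m²/s.
L_i = −I_p ω_p + m v R = −(0.1761)(6.80) + 1.050 = -0.1475 kg·m²/s.
After sticking, I_f = I_p + m R² = 0.1761 + (0.0257)(0.267)² = 0.1779 kg·m².
ω_f = L_i / I_f = -0.1475 / 0.1779 = -0.8290 rad/s.

|ω_f| ≈ 0.829 rad/s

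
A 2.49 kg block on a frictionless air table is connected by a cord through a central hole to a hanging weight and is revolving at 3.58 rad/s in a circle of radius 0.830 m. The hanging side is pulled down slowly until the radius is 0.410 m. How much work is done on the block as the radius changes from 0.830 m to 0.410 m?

W ≈ 34.1 J

No torque about the axis ⇒ m r₁² ω₁ = m r₂² ω₂.
ω₂ = ω₁ (r₁/r₂)² = (3.58)(0.830/0.410)² = 14.67 rad/s.
W = ΔKE = ½m(v₂² − v₁²) = 34.06 J.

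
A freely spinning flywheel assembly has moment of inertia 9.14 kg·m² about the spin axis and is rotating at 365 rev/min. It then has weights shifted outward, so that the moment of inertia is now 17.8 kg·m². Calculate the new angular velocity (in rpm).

ω₂ ≈ 187 rpm

Angular momentum about the spin axis is conserved since the torque about it is zero.
ω₂ = I₁ω₁ / I₂ = (9.140)(365 rpm) / (17.80) = 187.4 rpm.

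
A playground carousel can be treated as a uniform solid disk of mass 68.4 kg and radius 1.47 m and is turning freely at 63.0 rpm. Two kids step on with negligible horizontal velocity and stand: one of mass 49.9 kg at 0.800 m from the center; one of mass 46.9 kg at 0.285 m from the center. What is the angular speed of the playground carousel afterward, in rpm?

No external torque acts about the center; L_before = L_after.
I_p = ½(68.4)(1.47)² = 73.90 kg·m².
Added inertia Σmr² = (49.9)(0.800)² + (46.9)(0.285)² = 35.75 kg·m²; I_f = 73.90 + 35.75 = 109.6 kg·m².
ω_f = I_p ω_i / I_f = (73.90)(63.0) / 109.6 = 42.46 rpm.

ω_f ≈ 42.5 rpm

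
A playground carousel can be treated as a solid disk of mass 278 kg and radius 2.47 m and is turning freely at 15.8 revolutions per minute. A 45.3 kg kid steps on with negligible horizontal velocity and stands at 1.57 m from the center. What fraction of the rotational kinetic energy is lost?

No external torque acts about the center; L_before = L_after.
I_p = ½(278)(2.47)² = 848.0 kg·m².
Added inertia Σmr² = (45.3)(1.57)² = 111.7 kg·m²; I_f = 848.0 + 111.7 = 959.7 kg·m².
ω_f = I_p ω_i / I_f = (848.0)(15.8) / 959.7 = 13.96 rpm.
KE_i = ½(848.0)(1.655 rad/s)² = 1161 J; KE_f = ½(959.7)(1.462)² = 1026 J.
Fraction lost = 0.1164.

fraction ≈ 0.116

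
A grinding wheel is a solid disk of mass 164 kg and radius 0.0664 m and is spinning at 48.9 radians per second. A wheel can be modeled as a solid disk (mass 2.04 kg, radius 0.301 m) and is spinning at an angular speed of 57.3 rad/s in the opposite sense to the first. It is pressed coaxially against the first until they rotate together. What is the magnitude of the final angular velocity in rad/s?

|ω_f| ≈ 27.3 rad/s

The coupling torques are internal; angular momentum about the shared axis is conserved.
Moments of inertia: I_A = ½(164)(0.0664)² = 0.3615 kg·m²; I_B = ½(2.04)(0.301)² = 0.09241 kg·m².
Taking A's sense as positive: L = (0.3615)(48.9) − (0.09241)(57.3) = 12.38 kg·m²·rad/s.
Combined I = 0.3615 + 0.09241 = 0.4539 kg·m².
ω_f = L / I = 12.38 / 0.4539 = 27.28 rad/s.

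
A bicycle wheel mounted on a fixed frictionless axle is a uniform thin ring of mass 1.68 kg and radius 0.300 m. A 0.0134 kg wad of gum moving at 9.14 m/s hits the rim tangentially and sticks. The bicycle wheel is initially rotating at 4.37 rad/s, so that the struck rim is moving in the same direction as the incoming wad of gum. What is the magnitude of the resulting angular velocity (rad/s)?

|ω_f| ≈ 4.58 rad/s

About the axle the impulsive forces during the collision are internal, so angular momentum about that axis is conserved.
I_p = (1.68)(0.300)² = 0.1512 kg·m². Taking the sense of the wad of gum's angular momentum as positive, L_{wad} = m v R = (0.0134)(9.14)(0.300) = 0.03674 kg·m²/s.
L_i = +I_p ω_p + m v R = +(0.1512)(4.37) + 0.03674 = 0.6975 kg·m²/s.
After sticking, I_f = I_p + m R² = 0.1512 + (0.0134)(0.300)² = 0.1524 kg·m².
ω_f = L_i / I_f = 0.6975 / 0.1524 = 4.577 rad/s.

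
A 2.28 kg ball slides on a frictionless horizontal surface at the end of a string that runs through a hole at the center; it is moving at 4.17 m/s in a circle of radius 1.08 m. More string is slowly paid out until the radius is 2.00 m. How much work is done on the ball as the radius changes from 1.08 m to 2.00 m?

Central (radial) force ⇒ zero torque about the center ⇒ m v r is constant.
v₂ = v₁ r₁ / r₂ = (4.17)(1.08) / (2.00) = 2.252 m/s.
W = ΔKE = ½m(v₂² − v₁²) = -14.04 J.

W ≈ -14.0 J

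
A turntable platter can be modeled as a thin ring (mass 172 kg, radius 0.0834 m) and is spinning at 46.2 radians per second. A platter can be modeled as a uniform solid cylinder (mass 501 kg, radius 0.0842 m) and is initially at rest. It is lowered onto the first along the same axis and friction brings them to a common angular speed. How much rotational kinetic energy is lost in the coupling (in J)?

ΔKE lost ≈ 763 J

No external torque acts about the common axis, so total angular momentum is conserved.
Moments of inertia: I_A = (172)(0.0834)² = 1.196 kg·m²; I_B = ½(501)(0.0842)² = 1.776 kg·m².
Taking A's sense as positive: L = (1.196)(46.2) = 55.27 kg·m²·rad/s.
Combined I = 1.196 + 1.776 = 2.972 kg·m².
ω_f = L / I = 55.27 / 2.972 = 18.60 rad/s.
KE_i = ½ΣIω² = 1277 J; KE_f = ½(2.972)(18.60)² = 513.9 J.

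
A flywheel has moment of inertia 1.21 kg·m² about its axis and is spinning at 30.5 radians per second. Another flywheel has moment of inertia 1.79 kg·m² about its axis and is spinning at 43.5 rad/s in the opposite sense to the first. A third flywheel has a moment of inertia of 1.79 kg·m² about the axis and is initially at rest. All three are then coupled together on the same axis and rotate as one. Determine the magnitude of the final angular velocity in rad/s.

No external torque acts about the common axis, so total angular momentum is conserved.
Taking A's sense as positive: L = (1.210)(30.5) − (1.790)(43.5) = -40.96 kg·m²·rad/s.
Combined I = 1.210 + 1.790 + 1.790 = 4.790 kg·m².
ω_f = L / I = -40.96 / 4.790 = -8.551 rad/s.

|ω_f| ≈ 8.55 rad/s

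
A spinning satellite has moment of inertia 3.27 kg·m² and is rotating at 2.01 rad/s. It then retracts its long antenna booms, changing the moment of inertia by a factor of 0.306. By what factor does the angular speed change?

Angular momentum about the spin axis is conserved since the torque about it is zero.
I₂ = 0.306 × 3.27 = 1.001 kg·m².
ω₂/ω₁ = I₁/I₂ = 3.270 / 1.001 = 3.268.

ω₂/ω₁ ≈ 3.27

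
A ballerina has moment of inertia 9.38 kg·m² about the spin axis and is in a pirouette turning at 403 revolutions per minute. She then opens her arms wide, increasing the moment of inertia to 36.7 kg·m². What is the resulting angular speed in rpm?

Angular momentum about the spin axis is conserved since the torque about it is zero.
ω₂ = I₁ω₁ / I₂ = (9.380)(403 rpm) / (36.70) = 103.0 rpm.

ω₂ ≈ 103 rpm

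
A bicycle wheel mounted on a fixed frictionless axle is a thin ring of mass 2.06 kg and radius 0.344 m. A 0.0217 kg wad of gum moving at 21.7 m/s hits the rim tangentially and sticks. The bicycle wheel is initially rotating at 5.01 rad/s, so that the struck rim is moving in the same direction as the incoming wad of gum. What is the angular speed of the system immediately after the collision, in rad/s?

|ω_f| ≈ 5.62 rad/s

The axle reaction passes through the axle and exerts no torque about it; angular momentum about the axle is conserved through the impact.
I_p = (2.06)(0.344)² = 0.2438 kg·m². Taking the sense of the wad of gum's angular momentum as positive, L_{wad} = m v R = (0.0217)(21.7)(0.344) = 0.1620 kg·m²/s.
L_i = +I_p ω_p + m v R = +(0.2438)(5.01) + 0.1620 = 1.383 kg·m²/s.
After sticking, I_f = I_p + m R² = 0.2438 + (0.0217)(0.344)² = 0.2463 kg·m².
ω_f = L_i / I_f = 1.383 / 0.2463 = 5.615 rad/s.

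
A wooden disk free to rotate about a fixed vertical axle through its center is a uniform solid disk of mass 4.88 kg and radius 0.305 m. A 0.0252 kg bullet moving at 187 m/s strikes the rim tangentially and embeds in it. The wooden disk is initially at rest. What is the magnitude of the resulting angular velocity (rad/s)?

|ω_f| ≈ 6.27 rad/s

The axle reaction passes through the axle and exerts no torque about it; angular momentum about the axle is conserved through the impact.
I_p = ½(4.88)(0.305)² = 0.2270 kg·m². Taking the sense of the bullet's angular momentum as positive, L_{bullet} = m v R = (0.0252)(187)(0.305) = 1.437 kg·m²/s.
L_i = 0 + 1.437 = 1.437 kg·m²/s.
After sticking, I_f = I_p + m R² = 0.2270 + (0.0252)(0.305)² = 0.2293 kg·m².
ω_f = L_i / I_f = 1.437 / 0.2293 = 6.267 rad/s.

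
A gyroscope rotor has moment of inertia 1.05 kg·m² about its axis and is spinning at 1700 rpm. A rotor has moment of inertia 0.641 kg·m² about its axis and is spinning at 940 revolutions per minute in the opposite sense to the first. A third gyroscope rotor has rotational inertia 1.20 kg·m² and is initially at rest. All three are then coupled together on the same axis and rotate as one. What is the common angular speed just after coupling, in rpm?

|ω_f| ≈ 409 rpm

The coupling torques are internal; angular momentum about the shared axis is conserved.
Taking A's sense as positive: L = (1.050)(1700) − (0.6410)(940) = 1182 kg·m²·rpm.
Combined I = 1.050 + 0.6410 + 1.200 = 2.891 kg·m².
ω_f = L / I = 1182 / 2.891 = 409.0 rpm.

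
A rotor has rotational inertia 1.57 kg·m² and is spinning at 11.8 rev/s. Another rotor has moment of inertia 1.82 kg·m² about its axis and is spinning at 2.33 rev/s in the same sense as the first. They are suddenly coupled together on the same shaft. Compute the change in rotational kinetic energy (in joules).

The coupling torques are internal; angular momentum about the shared axis is conserved.
Taking A's sense as positive: L = (1.570)(11.8) + (1.820)(2.33) = 22.77 kg·m²·rev/s.
Combined I = 1.570 + 1.820 = 3.390 kg·m².
ω_f = L / I = 22.77 / 3.390 = 6.716 rev/s.
KE_i = ½ΣIω² = 4510 J; KE_f = ½(3.390)(42.20)² = 3018 J.

ΔKE ≈ -1490 J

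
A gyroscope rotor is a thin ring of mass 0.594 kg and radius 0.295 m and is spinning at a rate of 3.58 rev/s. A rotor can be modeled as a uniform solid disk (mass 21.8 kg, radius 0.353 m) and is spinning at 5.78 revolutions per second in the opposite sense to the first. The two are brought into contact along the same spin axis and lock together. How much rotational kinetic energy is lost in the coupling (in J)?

ΔKE lost ≈ 86.1 J

No external torque acts about the common axis, so total angular momentum is conserved.
Moments of inertia: I_A = (0.594)(0.295)² = 0.05169 kg·m²; I_B = ½(21.8)(0.353)² = 1.358 kg·m².
Taking A's sense as positive: L = (0.05169)(3.58) − (1.358)(5.78) = -7.666 kg·m²·rev/s.
Combined I = 0.05169 + 1.358 = 1.410 kg·m².
ω_f = L / I = -7.666 / 1.410 = -5.437 rev/s.
KE_i = ½ΣIω² = 908.8 J; KE_f = ½(1.410)(34.16)² = 822.7 J.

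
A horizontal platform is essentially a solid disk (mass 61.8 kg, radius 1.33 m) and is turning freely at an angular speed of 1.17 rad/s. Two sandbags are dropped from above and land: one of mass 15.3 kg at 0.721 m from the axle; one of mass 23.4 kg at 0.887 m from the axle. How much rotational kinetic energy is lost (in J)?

The added mass arrives with no angular momentum about the axle, and any external torque about the axle is negligible, so the system's angular momentum is conserved.
I_p = ½(61.8)(1.33)² = 54.66 kg·m².
Added inertia Σmr² = (15.3)(0.721)² + (23.4)(0.887)² = 26.36 kg·m²; I_f = 54.66 + 26.36 = 81.02 kg·m².
ω_f = I_p ω_i / I_f = (54.66)(1.17) / 81.02 = 0.7893 rad/s.
KE_i = ½(54.66)(1.170 rad/s)² = 37.41 J; KE_f = ½(81.02)(0.7893)² = 25.24 J.

energy lost ≈ 12.2 J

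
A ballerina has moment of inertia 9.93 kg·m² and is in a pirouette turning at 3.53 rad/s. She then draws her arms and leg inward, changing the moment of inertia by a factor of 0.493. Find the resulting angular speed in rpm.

ω₂ ≈ 68.4 rpm

With no external torque about the axis, L is conserved: I₁ω₁ = I₂ω₂.
I₂ = 0.493 × 9.93 = 4.895 kg·m².
ω₂ = I₁ω₁ / I₂ = (9.930)(3.53 rad/s) / (4.895) = 7.160 rad/s = 68.38 rpm.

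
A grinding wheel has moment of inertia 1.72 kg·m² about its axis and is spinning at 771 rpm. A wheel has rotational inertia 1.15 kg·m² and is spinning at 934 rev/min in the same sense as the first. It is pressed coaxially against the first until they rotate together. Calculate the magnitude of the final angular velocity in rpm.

The coupling torques are internal; angular momentum about the shared axis is conserved.
Taking A's sense as positive: L = (1.720)(771) + (1.150)(934) = 2400 kg·m²·rpm.
Combined I = 1.720 + 1.150 = 2.870 kg·m².
ω_f = L / I = 2400 / 2.870 = 836.3 rpm.

|ω_f| ≈ 836 rpm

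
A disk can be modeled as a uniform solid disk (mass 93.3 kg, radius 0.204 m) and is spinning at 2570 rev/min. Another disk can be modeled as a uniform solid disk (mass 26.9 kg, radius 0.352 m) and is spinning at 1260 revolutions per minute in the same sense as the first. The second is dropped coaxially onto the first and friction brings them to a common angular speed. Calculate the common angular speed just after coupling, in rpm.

The coupling torques are internal; angular momentum about the shared axis is conserved.
Moments of inertia: I_A = ½(93.3)(0.204)² = 1.941 kg·m²; I_B = ½(26.9)(0.352)² = 1.667 kg·m².
Taking A's sense as positive: L = (1.941)(2570) + (1.667)(1260) = 7089 kg·m²·rpm.
Combined I = 1.941 + 1.667 = 3.608 kg·m².
ω_f = L / I = 7089 / 3.608 = 1965 rpm.

|ω_f| ≈ 1960 rpm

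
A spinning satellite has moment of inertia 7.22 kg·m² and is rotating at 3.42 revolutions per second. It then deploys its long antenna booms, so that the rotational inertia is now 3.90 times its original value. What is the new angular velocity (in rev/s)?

Angular momentum about the spin axis is conserved since the torque about it is zero.
I₂ = 3.90 × 7.22 = 28.16 kg·m².
ω₂ = I₁ω₁ / I₂ = (7.220)(3.42 rev/s) / (28.16) = 0.8769 rev/s.

ω₂ ≈ 0.877 rev/s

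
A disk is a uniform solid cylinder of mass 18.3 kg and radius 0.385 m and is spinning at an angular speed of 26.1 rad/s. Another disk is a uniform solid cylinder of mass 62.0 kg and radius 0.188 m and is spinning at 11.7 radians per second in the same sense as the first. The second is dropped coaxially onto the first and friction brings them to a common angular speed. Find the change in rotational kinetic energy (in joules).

No external torque acts about the common axis, so total angular momentum is conserved.
Moments of inertia: I_A = ½(18.3)(0.385)² = 1.356 kg·m²; I_B = ½(62.0)(0.188)² = 1.096 kg·m².
Taking A's sense as positive: L = (1.356)(26.1) + (1.096)(11.7) = 48.22 kg·m²·rad/s.
Combined I = 1.356 + 1.096 = 2.452 kg·m².
ω_f = L / I = 48.22 / 2.452 = 19.67 rad/s.
KE_i = ½ΣIω² = 536.9 J; KE_f = ½(2.452)(19.67)² = 474.1 J.

ΔKE ≈ -62.8 J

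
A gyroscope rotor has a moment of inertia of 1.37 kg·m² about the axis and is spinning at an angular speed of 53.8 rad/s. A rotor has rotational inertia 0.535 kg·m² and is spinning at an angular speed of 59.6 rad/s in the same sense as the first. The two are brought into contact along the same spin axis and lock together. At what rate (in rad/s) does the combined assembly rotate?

The coupling torques are internal; angular momentum about the shared axis is conserved.
Taking A's sense as positive: L = (1.370)(53.8) + (0.5350)(59.6) = 105.6 kg·m²·rad/s.
Combined I = 1.370 + 0.5350 = 1.905 kg·m².
ω_f = L / I = 105.6 / 1.905 = 55.43 rad/s.

|ω_f| ≈ 55.4 rad/s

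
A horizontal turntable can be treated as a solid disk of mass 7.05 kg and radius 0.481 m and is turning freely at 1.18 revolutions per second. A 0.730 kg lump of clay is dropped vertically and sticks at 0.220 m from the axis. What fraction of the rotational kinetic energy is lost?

fraction ≈ 0.0415

The added mass arrives with no angular momentum about the axis, and any external torque about the axis is negligible, so the system's angular momentum is conserved.
I_p = ½(7.05)(0.481)² = 0.8155 kg·m².
Added inertia Σmr² = (0.730)(0.220)² = 0.03533 kg·m²; I_f = 0.8155 + 0.03533 = 0.8509 kg·m².
ω_f = I_p ω_i / I_f = (0.8155)(1.18) / 0.8509 = 1.131 rev/s.
KE_i = ½(0.8155)(7.414 rad/s)² = 22.42 J; KE_f = ½(0.8509)(7.106)² = 21.48 J.
Fraction lost = 0.04152.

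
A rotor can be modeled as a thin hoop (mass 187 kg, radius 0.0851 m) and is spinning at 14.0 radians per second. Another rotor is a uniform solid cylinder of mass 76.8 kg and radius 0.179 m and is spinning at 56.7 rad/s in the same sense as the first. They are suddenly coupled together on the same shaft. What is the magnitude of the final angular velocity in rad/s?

|ω_f| ≈ 34.3 rad/s

The coupling torques are internal; angular momentum about the shared axis is conserved.
Moments of inertia: I_A = (187)(0.0851)² = 1.354 kg·m²; I_B = ½(76.8)(0.179)² = 1.230 kg·m².
Taking A's sense as positive: L = (1.354)(14.0) + (1.230)(56.7) = 88.72 kg·m²·rad/s.
Combined I = 1.354 + 1.230 = 2.585 kg·m².
ω_f = L / I = 88.72 / 2.585 = 34.33 rad/s.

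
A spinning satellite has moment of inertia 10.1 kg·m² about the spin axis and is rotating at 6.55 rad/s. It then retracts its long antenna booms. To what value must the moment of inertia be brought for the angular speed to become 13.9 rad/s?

No external torque acts about the spin axis, so angular momentum is conserved.
I₂ = I₁ω₁ / ω₂ = (10.1)(6.55) / (13.9) = 4.759 kg·m².

I₂ ≈ 4.76 kg·m²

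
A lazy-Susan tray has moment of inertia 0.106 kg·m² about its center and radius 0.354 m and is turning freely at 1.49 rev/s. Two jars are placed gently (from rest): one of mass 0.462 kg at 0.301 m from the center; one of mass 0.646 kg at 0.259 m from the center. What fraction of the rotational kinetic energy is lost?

fraction ≈ 0.446

No external torque acts about the center; L_before = L_after.
Added inertia Σmr² = (0.462)(0.301)² + (0.646)(0.259)² = 0.08519 kg·m²; I_f = 0.1060 + 0.08519 = 0.1912 kg·m².
ω_f = I_p ω_i / I_f = (0.1060)(1.49) / 0.1912 = 0.8261 rev/s.
KE_i = ½(0.1060)(9.362 rad/s)² = 4.645 J; KE_f = ½(0.1912)(5.190)² = 2.575 J.
Fraction lost = 0.4456.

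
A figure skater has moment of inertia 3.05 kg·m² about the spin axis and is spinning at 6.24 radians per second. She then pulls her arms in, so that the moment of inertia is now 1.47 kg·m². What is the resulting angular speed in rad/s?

No external torque acts about the spin axis, so angular momentum is conserved.
ω₂ = I₁ω₁ / I₂ = (3.050)(6.24 rad/s) / (1.470) = 12.95 rad/s.

ω₂ ≈ 12.9 rad/s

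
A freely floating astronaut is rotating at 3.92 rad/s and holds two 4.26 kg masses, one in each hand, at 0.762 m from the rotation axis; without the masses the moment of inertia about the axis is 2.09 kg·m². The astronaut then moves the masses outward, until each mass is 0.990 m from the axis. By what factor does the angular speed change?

Angular momentum about the spin axis is conserved since the torque about it is zero.
I₁ = 2.09 + 2(4.26)(0.762)² = 7.037 kg·m²; I₂ = 2.09 + 2(4.26)(0.990)² = 10.44 kg·m².
ω₂/ω₁ = I₁/I₂ = 7.037 / 10.44 = 0.6740.

ω₂/ω₁ ≈ 0.674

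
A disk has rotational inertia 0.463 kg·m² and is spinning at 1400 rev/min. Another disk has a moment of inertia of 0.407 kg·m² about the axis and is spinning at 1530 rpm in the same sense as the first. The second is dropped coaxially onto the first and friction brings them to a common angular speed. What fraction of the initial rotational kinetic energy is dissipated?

fraction ≈ 0.00197

No external torque acts about the common axis, so total angular momentum is conserved.
Taking A's sense as positive: L = (0.4630)(1400) + (0.4070)(1530) = 1271 kg·m²·rpm.
Combined I = 0.4630 + 0.4070 = 0.8700 kg·m².
ω_f = L / I = 1271 / 0.8700 = 1461 rpm.
KE_i = ½ΣIω² = 10200 J; KE_f = ½(0.8700)(153.0)² = 10180 J.
Fraction dissipated = (KE_i − KE_f)/KE_i = 0.001968.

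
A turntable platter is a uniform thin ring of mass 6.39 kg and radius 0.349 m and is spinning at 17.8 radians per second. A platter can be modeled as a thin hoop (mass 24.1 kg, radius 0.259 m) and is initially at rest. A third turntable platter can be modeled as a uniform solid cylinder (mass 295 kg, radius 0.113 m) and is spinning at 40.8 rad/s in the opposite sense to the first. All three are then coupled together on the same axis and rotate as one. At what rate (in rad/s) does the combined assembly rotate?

|ω_f| ≈ 14.7 rad/s

The coupling torques are internal; angular momentum about the shared axis is conserved.
Moments of inertia: I_A = (6.39)(0.349)² = 0.7783 kg·m²; I_B = (24.1)(0.259)² = 1.617 kg·m²; I_C = ½(295)(0.113)² = 1.883 kg·m².
Taking A's sense as positive: L = (0.7783)(17.8) − (1.883)(40.8) = -62.99 kg·m²·rad/s.
Combined I = 0.7783 + 1.617 + 1.883 = 4.278 kg·m².
ω_f = L / I = -62.99 / 4.278 = -14.72 rad/s.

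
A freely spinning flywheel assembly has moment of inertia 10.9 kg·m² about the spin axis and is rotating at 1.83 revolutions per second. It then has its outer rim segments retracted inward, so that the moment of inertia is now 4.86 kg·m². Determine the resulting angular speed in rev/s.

Angular momentum about the spin axis is conserved since the torque about it is zero.
ω₂ = I₁ω₁ / I₂ = (10.90)(1.83 rev/s) / (4.860) = 4.104 rev/s.

ω₂ ≈ 4.10 rev/s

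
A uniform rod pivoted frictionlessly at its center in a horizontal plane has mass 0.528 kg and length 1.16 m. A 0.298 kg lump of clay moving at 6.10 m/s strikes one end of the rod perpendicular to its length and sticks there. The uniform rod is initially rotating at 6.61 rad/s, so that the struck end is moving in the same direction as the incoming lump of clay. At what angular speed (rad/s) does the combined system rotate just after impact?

|ω_f| ≈ 9.07 rad/s

The axle reaction passes through the pivot and exerts no torque about it; angular momentum about the pivot is conserved through the impact.
I_p = (1/12)(0.528)(1.16)² = 0.05921 kg·m². Taking the sense of the lump of clay's angular momentum as positive, L_{lump} = m v R = (0.298)(6.10)(1.16/2) = 1.054 kg·m²/s.
L_i = +I_p ω_p + m v R = +(0.05921)(6.61) + 1.054 = 1.446 kg·m²/s.
After sticking, I_f = I_p + m R² = 0.05921 + (0.298)(1.16/2)² = 0.1595 kg·m².
ω_f = L_i / I_f = 1.446 / 0.1595 = 9.066 rad/s.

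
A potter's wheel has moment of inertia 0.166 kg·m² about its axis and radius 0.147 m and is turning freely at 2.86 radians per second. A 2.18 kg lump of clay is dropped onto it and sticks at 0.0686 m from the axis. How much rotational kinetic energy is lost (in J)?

energy lost ≈ 0.0395 J

The added mass arrives with no angular momentum about the axis, and any external torque about the axis is negligible, so the system's angular momentum is conserved.
Added inertia Σmr² = (2.18)(0.0686)² = 0.01026 kg·m²; I_f = 0.1660 + 0.01026 = 0.1763 kg·m².
ω_f = I_p ω_i / I_f = (0.1660)(2.86) / 0.1763 = 2.694 rad/s.
KE_i = ½(0.1660)(2.860 rad/s)² = 0.6789 J; KE_f = ½(0.1763)(2.694)² = 0.6394 J.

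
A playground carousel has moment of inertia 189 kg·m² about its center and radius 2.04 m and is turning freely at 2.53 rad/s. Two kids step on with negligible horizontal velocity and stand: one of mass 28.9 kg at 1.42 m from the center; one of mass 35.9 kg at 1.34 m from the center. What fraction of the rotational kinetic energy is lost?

The added mass arrives with no angular momentum about the center, and any external torque about the center is negligible, so the system's angular momentum is conserved.
Added inertia Σmr² = (28.9)(1.42)² + (35.9)(1.34)² = 122.7 kg·m²; I_f = 189.0 + 122.7 = 311.7 kg·m².
ω_f = I_p ω_i / I_f = (189.0)(2.53) / 311.7 = 1.534 rad/s.
KE_i = ½(189.0)(2.530 rad/s)² = 604.9 J; KE_f = ½(311.7)(1.534)² = 366.7 J.
Fraction lost = 0.3937.

fraction ≈ 0.394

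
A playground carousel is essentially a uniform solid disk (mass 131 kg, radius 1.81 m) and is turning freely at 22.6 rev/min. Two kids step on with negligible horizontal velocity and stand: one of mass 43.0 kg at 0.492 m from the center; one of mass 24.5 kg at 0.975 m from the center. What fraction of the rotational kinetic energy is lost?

The added mass arrives with no angular momentum about the center, and any external torque about the center is negligible, so the system's angular momentum is conserved.
I_p = ½(131)(1.81)² = 214.6 kg·m².
Added inertia Σmr² = (43.0)(0.492)² + (24.5)(0.975)² = 33.70 kg·m²; I_f = 214.6 + 33.70 = 248.3 kg·m².
ω_f = I_p ω_i / I_f = (214.6)(22.6) / 248.3 = 19.53 rpm.
KE_i = ½(214.6)(2.367 rad/s)² = 601.0 J; KE_f = ½(248.3)(2.045)² = 519.4 J.
Fraction lost = 0.1357.

fraction ≈ 0.136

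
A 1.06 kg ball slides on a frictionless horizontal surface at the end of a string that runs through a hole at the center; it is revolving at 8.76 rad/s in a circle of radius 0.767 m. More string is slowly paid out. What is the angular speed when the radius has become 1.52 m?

No torque about the axis ⇒ m r₁² ω₁ = m r₂² ω₂.
ω₂ = ω₁ (r₁/r₂)² = (8.76)(0.767/1.52)² = 2.231 rad/s.

ω₂ ≈ 2.23 rad/s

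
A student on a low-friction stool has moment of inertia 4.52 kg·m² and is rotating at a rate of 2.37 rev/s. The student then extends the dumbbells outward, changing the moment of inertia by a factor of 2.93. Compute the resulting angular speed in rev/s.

With no external torque about the axis, L is conserved: I₁ω₁ = I₂ω₂.
I₂ = 2.93 × 4.52 = 13.24 kg·m².
ω₂ = I₁ω₁ / I₂ = (4.520)(2.37 rev/s) / (13.24) = 0.8089 rev/s.

ω₂ ≈ 0.809 rev/s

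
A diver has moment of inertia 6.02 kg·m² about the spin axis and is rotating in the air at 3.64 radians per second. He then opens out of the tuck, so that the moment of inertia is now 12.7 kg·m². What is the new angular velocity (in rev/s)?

With no external torque about the axis, L is conserved: I₁ω₁ = I₂ω₂.
ω₂ = I₁ω₁ / I₂ = (6.020)(3.64 rad/s) / (12.70) = 1.725 rad/s = 0.2746 rev/s.

ω₂ ≈ 0.275 rev/s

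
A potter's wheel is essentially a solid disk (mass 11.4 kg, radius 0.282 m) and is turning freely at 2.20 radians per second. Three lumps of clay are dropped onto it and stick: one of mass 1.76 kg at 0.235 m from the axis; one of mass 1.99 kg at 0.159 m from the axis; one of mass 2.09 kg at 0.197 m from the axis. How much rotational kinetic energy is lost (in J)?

energy lost ≈ 0.368 J

No external torque acts about the axis; L_before = L_after.
I_p = ½(11.4)(0.282)² = 0.4533 kg·m².
Added inertia Σmr² = (1.76)(0.235)² + (1.99)(0.159)² + (2.09)(0.197)² = 0.2286 kg·m²; I_f = 0.4533 + 0.2286 = 0.6819 kg·m².
ω_f = I_p ω_i / I_f = (0.4533)(2.20) / 0.6819 = 1.462 rad/s.
KE_i = ½(0.4533)(2.200 rad/s)² = 1.097 J; KE_f = ½(0.6819)(1.462)² = 0.7292 J.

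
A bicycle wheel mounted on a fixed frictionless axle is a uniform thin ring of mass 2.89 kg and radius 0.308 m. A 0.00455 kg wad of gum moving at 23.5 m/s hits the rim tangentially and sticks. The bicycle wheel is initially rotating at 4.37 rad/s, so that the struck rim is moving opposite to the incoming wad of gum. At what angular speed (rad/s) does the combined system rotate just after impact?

|ω_f| ≈ 4.24 rad/s

The axle reaction passes through the axle and exerts no torque about it; angular momentum about the axle is conserved through the impact.
I_p = (2.89)(0.308)² = 0.2742 kg·m². Taking the sense of the wad of gum's angular momentum as positive, L_{wad} = m v R = (0.00455)(23.5)(0.308) = 0.03293 kg·m²/s.
L_i = −I_p ω_p + m v R = −(0.2742)(4.37) + 0.03293 = -1.165 kg·m²/s.
After sticking, I_f = I_p + m R² = 0.2742 + (0.00455)(0.308)² = 0.2746 kg·m².
ω_f = L_i / I_f = -1.165 / 0.2746 = -4.243 rad/s.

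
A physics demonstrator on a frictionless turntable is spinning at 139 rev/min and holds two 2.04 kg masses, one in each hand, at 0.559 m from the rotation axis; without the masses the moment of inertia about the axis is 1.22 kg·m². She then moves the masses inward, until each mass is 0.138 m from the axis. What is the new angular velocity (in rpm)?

ω₂ ≈ 267 rpm

Angular momentum about the spin axis is conserved since the torque about it is zero.
I₁ = 1.22 + 2(2.04)(0.559)² = 2.495 kg·m²; I₂ = 1.22 + 2(2.04)(0.138)² = 1.298 kg·m².
ω₂ = I₁ω₁ / I₂ = (2.495)(139 rpm) / (1.298) = 267.2 rpm.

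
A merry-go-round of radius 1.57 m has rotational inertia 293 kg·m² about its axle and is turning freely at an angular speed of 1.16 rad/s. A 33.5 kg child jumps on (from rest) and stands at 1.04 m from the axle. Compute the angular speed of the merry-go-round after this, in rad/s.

No external torque acts about the axle; L_before = L_after.
Added inertia Σmr² = (33.5)(1.04)² = 36.23 kg·m²; I_f = 293.0 + 36.23 = 329.2 kg·m².
ω_f = I_p ω_i / I_f = (293.0)(1.16) / 329.2 = 1.032 rad/s.

ω_f ≈ 1.03 rad/s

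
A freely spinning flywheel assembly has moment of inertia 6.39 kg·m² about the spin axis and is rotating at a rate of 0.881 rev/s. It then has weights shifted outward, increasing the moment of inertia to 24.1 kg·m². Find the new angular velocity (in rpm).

ω₂ ≈ 14.0 rpm

With no external torque about the axis, L is conserved: I₁ω₁ = I₂ω₂.
ω₂ = I₁ω₁ / I₂ = (6.390)(0.881 rev/s) / (24.10) = 0.2336 rev/s = 14.02 rpm.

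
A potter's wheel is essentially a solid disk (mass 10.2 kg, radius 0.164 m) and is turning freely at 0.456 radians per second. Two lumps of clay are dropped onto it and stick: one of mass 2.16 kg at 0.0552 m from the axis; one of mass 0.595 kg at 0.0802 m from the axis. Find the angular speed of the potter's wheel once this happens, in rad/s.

ω_f ≈ 0.424 rad/s

The added mass arrives with no angular momentum about the axis, and any external torque about the axis is negligible, so the system's angular momentum is conserved.
I_p = ½(10.2)(0.164)² = 0.1372 kg·m².
Added inertia Σmr² = (2.16)(0.0552)² + (0.595)(0.0802)² = 0.01041 kg·m²; I_f = 0.1372 + 0.01041 = 0.1476 kg·m².
ω_f = I_p ω_i / I_f = (0.1372)(0.456) / 0.1476 = 0.4238 rad/s.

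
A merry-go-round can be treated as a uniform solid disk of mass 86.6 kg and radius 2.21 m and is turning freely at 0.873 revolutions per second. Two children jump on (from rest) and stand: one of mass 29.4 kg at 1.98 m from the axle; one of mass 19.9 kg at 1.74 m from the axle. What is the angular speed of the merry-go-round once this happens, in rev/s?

No external torque acts about the axle; L_before = L_after.
I_p = ½(86.6)(2.21)² = 211.5 kg·m².
Added inertia Σmr² = (29.4)(1.98)² + (19.9)(1.74)² = 175.5 kg·m²; I_f = 211.5 + 175.5 = 387.0 kg·m².
ω_f = I_p ω_i / I_f = (211.5)(0.873) / 387.0 = 0.4771 rev/s.

ω_f ≈ 0.477 rev/s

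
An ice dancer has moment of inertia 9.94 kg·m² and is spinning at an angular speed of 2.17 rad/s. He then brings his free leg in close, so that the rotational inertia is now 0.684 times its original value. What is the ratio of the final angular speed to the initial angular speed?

ω₂/ω₁ ≈ 1.46

Angular momentum about the spin axis is conserved since the torque about it is zero.
I₂ = 0.684 × 9.94 = 6.799 kg·m².
ω₂/ω₁ = I₁/I₂ = 9.940 / 6.799 = 1.462.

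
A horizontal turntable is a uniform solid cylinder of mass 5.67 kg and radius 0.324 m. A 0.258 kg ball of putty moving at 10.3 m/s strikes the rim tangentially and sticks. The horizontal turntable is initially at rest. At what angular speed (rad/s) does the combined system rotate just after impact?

About the axle the impulsive forces during the collision are internal, so angular momentum about that axis is conserved.
I_p = ½(5.67)(0.324)² = 0.2976 kg·m². Taking the sense of the ball of putty's angular momentum as positive, L_{ball} = m v R = (0.258)(10.3)(0.324) = 0.8610 kg·m²/s.
L_i = 0 + 0.8610 = 0.8610 kg·m²/s.
After sticking, I_f = I_p + m R² = 0.2976 + (0.258)(0.324)² = 0.3247 kg·m².
ω_f = L_i / I_f = 0.8610 / 0.3247 = 2.652 rad/s.

|ω_f| ≈ 2.65 rad/s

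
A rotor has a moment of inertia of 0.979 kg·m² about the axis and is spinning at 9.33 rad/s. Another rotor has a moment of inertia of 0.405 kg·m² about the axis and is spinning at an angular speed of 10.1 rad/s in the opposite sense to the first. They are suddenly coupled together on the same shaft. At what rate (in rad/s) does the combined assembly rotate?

No external torque acts about the common axis, so total angular momentum is conserved.
Taking A's sense as positive: L = (0.9790)(9.33) − (0.4050)(10.1) = 5.044 kg·m²·rad/s.
Combined I = 0.9790 + 0.4050 = 1.384 kg·m².
ω_f = L / I = 5.044 / 1.384 = 3.644 rad/s.

|ω_f| ≈ 3.64 rad/s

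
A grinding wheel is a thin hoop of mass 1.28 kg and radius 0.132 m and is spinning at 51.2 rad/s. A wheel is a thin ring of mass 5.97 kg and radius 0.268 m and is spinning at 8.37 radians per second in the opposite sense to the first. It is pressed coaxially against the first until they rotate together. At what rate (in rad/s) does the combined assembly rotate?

The coupling torques are internal; angular momentum about the shared axis is conserved.
Moments of inertia: I_A = (1.28)(0.132)² = 0.02230 kg·m²; I_B = (5.97)(0.268)² = 0.4288 kg·m².
Taking A's sense as positive: L = (0.02230)(51.2) − (0.4288)(8.37) = -2.447 kg·m²·rad/s.
Combined I = 0.02230 + 0.4288 = 0.4511 kg·m².
ω_f = L / I = -2.447 / 0.4511 = -5.425 rad/s.

|ω_f| ≈ 5.42 rad/s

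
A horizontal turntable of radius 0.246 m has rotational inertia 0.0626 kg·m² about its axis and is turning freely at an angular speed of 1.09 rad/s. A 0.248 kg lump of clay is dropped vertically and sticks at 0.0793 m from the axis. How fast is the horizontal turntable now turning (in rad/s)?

ω_f ≈ 1.06 rad/s

The added mass arrives with no angular momentum about the axis, and any external torque about the axis is negligible, so the system's angular momentum is conserved.
Added inertia Σmr² = (0.248)(0.0793)² = 0.001560 kg·m²; I_f = 0.06260 + 0.001560 = 0.06416 kg·m².
ω_f = I_p ω_i / I_f = (0.06260)(1.09) / 0.06416 = 1.064 rad/s.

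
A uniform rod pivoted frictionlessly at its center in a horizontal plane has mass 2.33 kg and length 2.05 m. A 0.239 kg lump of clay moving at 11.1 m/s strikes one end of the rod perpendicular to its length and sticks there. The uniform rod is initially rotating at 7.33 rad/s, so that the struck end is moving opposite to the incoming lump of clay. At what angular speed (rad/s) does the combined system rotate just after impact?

|ω_f| ≈ 3.06 rad/s

About the pivot the impulsive forces during the collision are internal, so angular momentum about that axis is conserved.
I_p = (1/12)(2.33)(2.05)² = 0.8160 kg·m². Taking the sense of the lump of clay's angular momentum as positive, L_{lump} = m v R = (0.239)(11.1)(2.05/2) = 2.719 kg·m²/s.
L_i = −I_p ω_p + m v R = −(0.8160)(7.33) + 2.719 = -3.262 kg·m²/s.
After sticking, I_f = I_p + m R² = 0.8160 + (0.239)(2.05/2)² = 1.067 kg·m².
ω_f = L_i / I_f = -3.262 / 1.067 = -3.057 rad/s.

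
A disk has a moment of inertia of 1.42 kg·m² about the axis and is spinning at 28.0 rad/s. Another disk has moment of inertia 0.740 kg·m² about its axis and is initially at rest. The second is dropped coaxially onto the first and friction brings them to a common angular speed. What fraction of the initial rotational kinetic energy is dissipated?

No external torque acts about the common axis, so total angular momentum is conserved.
Taking A's sense as positive: L = (1.420)(28.0) = 39.76 kg·m²·rad/s.
Combined I = 1.420 + 0.7400 = 2.160 kg·m².
ω_f = L / I = 39.76 / 2.160 = 18.41 rad/s.
KE_i = ½ΣIω² = 556.6 J; KE_f = ½(2.160)(18.41)² = 365.9 J.
Fraction dissipated = (KE_i − KE_f)/KE_i = 0.3426.

fraction ≈ 0.343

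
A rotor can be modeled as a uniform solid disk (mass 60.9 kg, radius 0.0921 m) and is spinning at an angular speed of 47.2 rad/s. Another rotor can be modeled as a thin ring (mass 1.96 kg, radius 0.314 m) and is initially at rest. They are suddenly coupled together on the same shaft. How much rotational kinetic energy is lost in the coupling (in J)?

No external torque acts about the common axis, so total angular momentum is conserved.
Moments of inertia: I_A = ½(60.9)(0.0921)² = 0.2583 kg·m²; I_B = (1.96)(0.314)² = 0.1932 kg·m².
Taking A's sense as positive: L = (0.2583)(47.2) = 12.19 kg·m²·rad/s.
Combined I = 0.2583 + 0.1932 = 0.4515 kg·m².
ω_f = L / I = 12.19 / 0.4515 = 27.00 rad/s.
KE_i = ½ΣIω² = 287.7 J; KE_f = ½(0.4515)(27.00)² = 164.6 J.

ΔKE lost ≈ 123 J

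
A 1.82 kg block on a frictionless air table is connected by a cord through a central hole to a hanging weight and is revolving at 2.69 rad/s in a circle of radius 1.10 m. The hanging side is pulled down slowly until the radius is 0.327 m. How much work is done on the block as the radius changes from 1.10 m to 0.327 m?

The constraining force is radial, so m r² ω about the center is conserved.
ω₂ = ω₁ (r₁/r₂)² = (2.69)(1.10/0.327)² = 30.44 rad/s.
W = ΔKE = ½m(v₂² − v₁²) = 82.19 J.

W ≈ 82.2 J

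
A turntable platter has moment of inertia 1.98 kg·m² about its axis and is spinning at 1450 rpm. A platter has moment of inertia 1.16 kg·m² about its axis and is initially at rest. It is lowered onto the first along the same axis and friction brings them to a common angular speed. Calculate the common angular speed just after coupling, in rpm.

|ω_f| ≈ 914 rpm

The coupling torques are internal; angular momentum about the shared axis is conserved.
Taking A's sense as positive: L = (1.980)(1450) = 2871 kg·m²·rpm.
Combined I = 1.980 + 1.160 = 3.140 kg·m².
ω_f = L / I = 2871 / 3.140 = 914.3 rpm.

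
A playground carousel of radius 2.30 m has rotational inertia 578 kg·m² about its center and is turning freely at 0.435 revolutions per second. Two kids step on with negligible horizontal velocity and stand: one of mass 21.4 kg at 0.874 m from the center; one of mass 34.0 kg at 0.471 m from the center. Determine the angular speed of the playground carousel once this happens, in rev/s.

ω_f ≈ 0.418 rev/s

No external torque acts about the center; L_before = L_after.
Added inertia Σmr² = (21.4)(0.874)² + (34.0)(0.471)² = 23.89 kg·m²; I_f = 578.0 + 23.89 = 601.9 kg·m².
ω_f = I_p ω_i / I_f = (578.0)(0.435) / 601.9 = 0.4177 rev/s.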